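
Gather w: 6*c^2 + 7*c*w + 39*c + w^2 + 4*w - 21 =6*c^2 + 39*c + w^2 + w*(7*c + 4) - 21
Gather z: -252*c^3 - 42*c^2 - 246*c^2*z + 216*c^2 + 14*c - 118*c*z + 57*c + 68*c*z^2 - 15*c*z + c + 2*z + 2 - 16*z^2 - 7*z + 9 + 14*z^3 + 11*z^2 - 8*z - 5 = -252*c^3 + 174*c^2 + 72*c + 14*z^3 + z^2*(68*c - 5) + z*(-246*c^2 - 133*c - 13) + 6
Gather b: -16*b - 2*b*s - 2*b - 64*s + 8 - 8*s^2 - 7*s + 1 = b*(-2*s - 18) - 8*s^2 - 71*s + 9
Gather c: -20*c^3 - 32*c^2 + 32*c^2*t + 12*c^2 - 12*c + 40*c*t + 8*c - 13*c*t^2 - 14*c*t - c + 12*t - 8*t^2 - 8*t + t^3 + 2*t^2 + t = -20*c^3 + c^2*(32*t - 20) + c*(-13*t^2 + 26*t - 5) + t^3 - 6*t^2 + 5*t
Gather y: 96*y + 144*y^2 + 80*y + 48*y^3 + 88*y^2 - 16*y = 48*y^3 + 232*y^2 + 160*y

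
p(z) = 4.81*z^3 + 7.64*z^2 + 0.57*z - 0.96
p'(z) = 14.43*z^2 + 15.28*z + 0.57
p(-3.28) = -90.37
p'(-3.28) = 105.70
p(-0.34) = -0.46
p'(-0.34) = -2.96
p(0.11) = -0.80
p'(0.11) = 2.43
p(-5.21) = -476.78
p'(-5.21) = 312.65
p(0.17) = -0.62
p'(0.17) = 3.58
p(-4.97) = -405.57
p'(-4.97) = 281.06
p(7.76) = 2711.18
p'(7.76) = 988.08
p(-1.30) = 0.64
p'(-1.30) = 5.09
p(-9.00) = -2893.74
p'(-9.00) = 1031.88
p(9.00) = 4129.50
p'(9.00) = 1306.92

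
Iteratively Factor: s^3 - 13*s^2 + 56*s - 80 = (s - 4)*(s^2 - 9*s + 20) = (s - 5)*(s - 4)*(s - 4)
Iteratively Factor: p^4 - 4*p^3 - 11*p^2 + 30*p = (p + 3)*(p^3 - 7*p^2 + 10*p) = p*(p + 3)*(p^2 - 7*p + 10) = p*(p - 5)*(p + 3)*(p - 2)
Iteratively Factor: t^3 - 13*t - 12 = (t - 4)*(t^2 + 4*t + 3) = (t - 4)*(t + 1)*(t + 3)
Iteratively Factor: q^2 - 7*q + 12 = (q - 4)*(q - 3)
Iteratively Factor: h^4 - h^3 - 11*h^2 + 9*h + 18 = (h - 3)*(h^3 + 2*h^2 - 5*h - 6) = (h - 3)*(h - 2)*(h^2 + 4*h + 3) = (h - 3)*(h - 2)*(h + 1)*(h + 3)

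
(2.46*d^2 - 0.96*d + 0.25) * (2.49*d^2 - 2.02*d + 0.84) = 6.1254*d^4 - 7.3596*d^3 + 4.6281*d^2 - 1.3114*d + 0.21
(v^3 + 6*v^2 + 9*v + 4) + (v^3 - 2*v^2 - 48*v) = 2*v^3 + 4*v^2 - 39*v + 4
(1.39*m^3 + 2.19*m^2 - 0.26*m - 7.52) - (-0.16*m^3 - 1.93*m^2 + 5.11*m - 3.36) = 1.55*m^3 + 4.12*m^2 - 5.37*m - 4.16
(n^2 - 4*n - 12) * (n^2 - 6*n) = n^4 - 10*n^3 + 12*n^2 + 72*n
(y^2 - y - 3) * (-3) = -3*y^2 + 3*y + 9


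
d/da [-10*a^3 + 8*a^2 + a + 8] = -30*a^2 + 16*a + 1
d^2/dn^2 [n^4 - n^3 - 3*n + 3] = 6*n*(2*n - 1)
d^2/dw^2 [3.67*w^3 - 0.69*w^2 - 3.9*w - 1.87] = 22.02*w - 1.38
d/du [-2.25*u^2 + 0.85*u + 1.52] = 0.85 - 4.5*u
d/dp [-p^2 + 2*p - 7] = 2 - 2*p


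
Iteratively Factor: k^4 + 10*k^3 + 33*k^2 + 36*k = (k + 3)*(k^3 + 7*k^2 + 12*k) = (k + 3)^2*(k^2 + 4*k) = (k + 3)^2*(k + 4)*(k)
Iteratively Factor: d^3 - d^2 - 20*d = (d - 5)*(d^2 + 4*d) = d*(d - 5)*(d + 4)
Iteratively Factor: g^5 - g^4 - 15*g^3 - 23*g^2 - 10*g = (g + 2)*(g^4 - 3*g^3 - 9*g^2 - 5*g) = (g + 1)*(g + 2)*(g^3 - 4*g^2 - 5*g) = g*(g + 1)*(g + 2)*(g^2 - 4*g - 5) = g*(g + 1)^2*(g + 2)*(g - 5)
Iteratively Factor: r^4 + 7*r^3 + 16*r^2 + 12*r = (r + 2)*(r^3 + 5*r^2 + 6*r) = (r + 2)*(r + 3)*(r^2 + 2*r) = (r + 2)^2*(r + 3)*(r)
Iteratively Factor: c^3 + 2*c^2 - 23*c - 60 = (c - 5)*(c^2 + 7*c + 12) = (c - 5)*(c + 4)*(c + 3)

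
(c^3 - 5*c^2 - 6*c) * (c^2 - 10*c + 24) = c^5 - 15*c^4 + 68*c^3 - 60*c^2 - 144*c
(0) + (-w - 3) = -w - 3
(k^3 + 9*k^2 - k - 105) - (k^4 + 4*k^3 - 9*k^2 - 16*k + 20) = -k^4 - 3*k^3 + 18*k^2 + 15*k - 125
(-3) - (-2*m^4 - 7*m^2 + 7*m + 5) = 2*m^4 + 7*m^2 - 7*m - 8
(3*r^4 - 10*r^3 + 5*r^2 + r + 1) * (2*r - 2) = 6*r^5 - 26*r^4 + 30*r^3 - 8*r^2 - 2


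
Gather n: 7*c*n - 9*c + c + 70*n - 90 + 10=-8*c + n*(7*c + 70) - 80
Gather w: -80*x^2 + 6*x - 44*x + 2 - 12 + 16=-80*x^2 - 38*x + 6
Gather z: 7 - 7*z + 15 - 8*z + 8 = 30 - 15*z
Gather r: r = r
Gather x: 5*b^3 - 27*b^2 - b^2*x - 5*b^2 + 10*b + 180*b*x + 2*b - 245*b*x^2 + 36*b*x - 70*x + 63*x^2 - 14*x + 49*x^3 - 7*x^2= 5*b^3 - 32*b^2 + 12*b + 49*x^3 + x^2*(56 - 245*b) + x*(-b^2 + 216*b - 84)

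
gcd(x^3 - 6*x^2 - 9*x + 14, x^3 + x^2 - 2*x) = x^2 + x - 2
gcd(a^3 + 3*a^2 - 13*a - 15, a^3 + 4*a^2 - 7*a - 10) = a^2 + 6*a + 5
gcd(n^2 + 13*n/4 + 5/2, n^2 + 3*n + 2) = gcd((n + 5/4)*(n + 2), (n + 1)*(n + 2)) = n + 2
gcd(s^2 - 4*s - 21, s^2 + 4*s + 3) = s + 3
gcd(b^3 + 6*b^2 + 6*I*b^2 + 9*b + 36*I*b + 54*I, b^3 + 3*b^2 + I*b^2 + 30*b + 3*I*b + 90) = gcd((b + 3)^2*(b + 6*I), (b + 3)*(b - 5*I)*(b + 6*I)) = b^2 + b*(3 + 6*I) + 18*I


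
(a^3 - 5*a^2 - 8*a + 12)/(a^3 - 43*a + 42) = (a + 2)/(a + 7)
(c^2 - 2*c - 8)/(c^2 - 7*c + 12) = (c + 2)/(c - 3)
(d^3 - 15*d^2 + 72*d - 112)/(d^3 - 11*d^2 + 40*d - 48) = (d - 7)/(d - 3)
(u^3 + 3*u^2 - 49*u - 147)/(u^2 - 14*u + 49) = (u^2 + 10*u + 21)/(u - 7)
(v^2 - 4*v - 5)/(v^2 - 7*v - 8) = (v - 5)/(v - 8)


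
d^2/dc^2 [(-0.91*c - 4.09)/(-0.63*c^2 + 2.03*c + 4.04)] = ((-3.4398*c - 1.4588)*(-0.63*c^2 + 2.03*c + 4.04) - (0.91*c + 4.09)*(1.26*c - 2.03)*(2.52*c - 4.06))/(-0.63*c^2 + 2.03*c + 4.04)^3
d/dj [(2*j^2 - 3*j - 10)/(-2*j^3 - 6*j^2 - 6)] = (-3*j*(j + 2)*(-2*j^2 + 3*j + 10) + (3 - 4*j)*(j^3 + 3*j^2 + 3))/(2*(j^3 + 3*j^2 + 3)^2)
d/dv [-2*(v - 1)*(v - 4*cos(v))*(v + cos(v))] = 2*(1 - v)*(v + cos(v))*(4*sin(v) + 1) + 2*(v - 1)*(v - 4*cos(v))*(sin(v) - 1) - 2*(v - 4*cos(v))*(v + cos(v))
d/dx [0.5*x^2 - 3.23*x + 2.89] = 1.0*x - 3.23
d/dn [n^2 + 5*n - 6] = 2*n + 5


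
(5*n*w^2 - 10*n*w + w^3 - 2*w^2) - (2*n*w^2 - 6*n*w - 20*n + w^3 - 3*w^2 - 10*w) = 3*n*w^2 - 4*n*w + 20*n + w^2 + 10*w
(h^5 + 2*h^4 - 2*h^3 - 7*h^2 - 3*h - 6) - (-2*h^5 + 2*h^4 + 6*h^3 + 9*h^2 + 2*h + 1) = 3*h^5 - 8*h^3 - 16*h^2 - 5*h - 7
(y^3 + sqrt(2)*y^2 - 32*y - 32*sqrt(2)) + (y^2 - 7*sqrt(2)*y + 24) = y^3 + y^2 + sqrt(2)*y^2 - 32*y - 7*sqrt(2)*y - 32*sqrt(2) + 24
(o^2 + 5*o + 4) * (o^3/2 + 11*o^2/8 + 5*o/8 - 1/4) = o^5/2 + 31*o^4/8 + 19*o^3/2 + 67*o^2/8 + 5*o/4 - 1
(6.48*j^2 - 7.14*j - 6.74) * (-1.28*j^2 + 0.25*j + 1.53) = -8.2944*j^4 + 10.7592*j^3 + 16.7566*j^2 - 12.6092*j - 10.3122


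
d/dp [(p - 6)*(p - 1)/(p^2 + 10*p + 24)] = (17*p^2 + 36*p - 228)/(p^4 + 20*p^3 + 148*p^2 + 480*p + 576)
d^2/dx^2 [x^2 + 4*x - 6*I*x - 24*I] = 2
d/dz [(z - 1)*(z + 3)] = 2*z + 2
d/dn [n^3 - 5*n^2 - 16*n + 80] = 3*n^2 - 10*n - 16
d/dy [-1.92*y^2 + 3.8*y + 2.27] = 3.8 - 3.84*y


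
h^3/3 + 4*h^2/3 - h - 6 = (h/3 + 1)*(h - 2)*(h + 3)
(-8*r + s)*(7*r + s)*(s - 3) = -56*r^2*s + 168*r^2 - r*s^2 + 3*r*s + s^3 - 3*s^2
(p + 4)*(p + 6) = p^2 + 10*p + 24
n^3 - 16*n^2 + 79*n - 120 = (n - 8)*(n - 5)*(n - 3)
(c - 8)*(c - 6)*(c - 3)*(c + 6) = c^4 - 11*c^3 - 12*c^2 + 396*c - 864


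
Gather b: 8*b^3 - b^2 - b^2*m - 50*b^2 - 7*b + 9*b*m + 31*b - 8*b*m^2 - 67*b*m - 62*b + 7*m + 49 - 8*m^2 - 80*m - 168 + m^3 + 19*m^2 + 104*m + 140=8*b^3 + b^2*(-m - 51) + b*(-8*m^2 - 58*m - 38) + m^3 + 11*m^2 + 31*m + 21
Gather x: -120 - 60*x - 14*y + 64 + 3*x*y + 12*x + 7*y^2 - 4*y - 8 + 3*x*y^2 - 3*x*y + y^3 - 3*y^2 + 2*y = x*(3*y^2 - 48) + y^3 + 4*y^2 - 16*y - 64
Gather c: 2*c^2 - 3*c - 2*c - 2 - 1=2*c^2 - 5*c - 3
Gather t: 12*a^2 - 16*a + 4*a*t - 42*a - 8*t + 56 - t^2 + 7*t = 12*a^2 - 58*a - t^2 + t*(4*a - 1) + 56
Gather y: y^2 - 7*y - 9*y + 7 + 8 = y^2 - 16*y + 15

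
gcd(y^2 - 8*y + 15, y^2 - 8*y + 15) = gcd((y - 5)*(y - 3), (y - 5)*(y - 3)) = y^2 - 8*y + 15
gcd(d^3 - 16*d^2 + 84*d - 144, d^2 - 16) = d - 4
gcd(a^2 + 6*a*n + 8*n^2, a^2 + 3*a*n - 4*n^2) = a + 4*n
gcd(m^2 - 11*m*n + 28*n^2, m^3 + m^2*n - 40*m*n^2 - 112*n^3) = m - 7*n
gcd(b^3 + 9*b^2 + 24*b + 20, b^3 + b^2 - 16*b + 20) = b + 5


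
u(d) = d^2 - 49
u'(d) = 2*d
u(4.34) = -30.16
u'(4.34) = 8.68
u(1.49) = -46.78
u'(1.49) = 2.98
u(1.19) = -47.58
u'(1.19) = 2.38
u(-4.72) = -26.72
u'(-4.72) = -9.44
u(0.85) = -48.28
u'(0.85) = 1.70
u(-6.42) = -7.78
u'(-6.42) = -12.84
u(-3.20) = -38.76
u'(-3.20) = -6.40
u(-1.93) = -45.28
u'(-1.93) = -3.86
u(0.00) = -49.00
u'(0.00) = 0.00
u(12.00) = 95.00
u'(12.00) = 24.00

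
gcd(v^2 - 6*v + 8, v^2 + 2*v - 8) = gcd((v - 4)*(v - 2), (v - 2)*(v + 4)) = v - 2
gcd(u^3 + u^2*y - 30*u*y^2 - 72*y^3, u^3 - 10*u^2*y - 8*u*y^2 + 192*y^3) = -u^2 + 2*u*y + 24*y^2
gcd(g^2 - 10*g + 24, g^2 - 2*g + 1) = 1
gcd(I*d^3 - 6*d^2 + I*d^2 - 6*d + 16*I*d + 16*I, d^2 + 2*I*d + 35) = 1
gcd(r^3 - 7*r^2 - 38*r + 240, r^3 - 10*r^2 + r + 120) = r^2 - 13*r + 40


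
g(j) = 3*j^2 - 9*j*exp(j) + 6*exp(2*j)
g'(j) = -9*j*exp(j) + 6*j + 12*exp(2*j) - 9*exp(j)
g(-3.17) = 31.36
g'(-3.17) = -18.18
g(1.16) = 31.79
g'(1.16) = 67.06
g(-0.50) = 5.69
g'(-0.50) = -1.31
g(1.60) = 83.55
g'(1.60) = 188.09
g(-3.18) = 31.54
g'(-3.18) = -18.24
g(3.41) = 4601.95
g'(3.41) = 9811.05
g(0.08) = 6.28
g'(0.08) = 4.03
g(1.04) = 24.79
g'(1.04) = 50.35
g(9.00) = 393303708.03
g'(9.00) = 787190406.09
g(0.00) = 6.00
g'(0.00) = 3.00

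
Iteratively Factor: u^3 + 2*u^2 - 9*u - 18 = (u + 2)*(u^2 - 9) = (u + 2)*(u + 3)*(u - 3)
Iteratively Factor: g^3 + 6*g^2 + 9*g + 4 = (g + 4)*(g^2 + 2*g + 1) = (g + 1)*(g + 4)*(g + 1)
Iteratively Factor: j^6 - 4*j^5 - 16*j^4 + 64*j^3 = (j - 4)*(j^5 - 16*j^3) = j*(j - 4)*(j^4 - 16*j^2) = j^2*(j - 4)*(j^3 - 16*j) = j^3*(j - 4)*(j^2 - 16) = j^3*(j - 4)*(j + 4)*(j - 4)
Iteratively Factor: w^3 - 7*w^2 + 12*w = (w - 4)*(w^2 - 3*w) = (w - 4)*(w - 3)*(w)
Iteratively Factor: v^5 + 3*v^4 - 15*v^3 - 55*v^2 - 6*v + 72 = (v - 1)*(v^4 + 4*v^3 - 11*v^2 - 66*v - 72) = (v - 1)*(v + 2)*(v^3 + 2*v^2 - 15*v - 36) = (v - 1)*(v + 2)*(v + 3)*(v^2 - v - 12) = (v - 4)*(v - 1)*(v + 2)*(v + 3)*(v + 3)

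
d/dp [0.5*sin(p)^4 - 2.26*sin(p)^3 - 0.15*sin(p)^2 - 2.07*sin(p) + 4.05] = (2.0*sin(p)^3 - 6.78*sin(p)^2 - 0.3*sin(p) - 2.07)*cos(p)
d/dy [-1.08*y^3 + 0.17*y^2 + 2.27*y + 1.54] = -3.24*y^2 + 0.34*y + 2.27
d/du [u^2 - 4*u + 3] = 2*u - 4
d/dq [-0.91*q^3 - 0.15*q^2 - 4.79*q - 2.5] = -2.73*q^2 - 0.3*q - 4.79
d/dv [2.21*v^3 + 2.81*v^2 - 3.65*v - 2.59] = 6.63*v^2 + 5.62*v - 3.65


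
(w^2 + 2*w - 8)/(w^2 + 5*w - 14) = (w + 4)/(w + 7)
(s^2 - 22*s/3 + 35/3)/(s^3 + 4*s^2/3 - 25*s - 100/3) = (3*s - 7)/(3*s^2 + 19*s + 20)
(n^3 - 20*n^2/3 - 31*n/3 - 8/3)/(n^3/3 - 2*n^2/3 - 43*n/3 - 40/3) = (3*n + 1)/(n + 5)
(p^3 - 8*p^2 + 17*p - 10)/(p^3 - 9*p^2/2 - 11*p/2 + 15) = 2*(p^2 - 3*p + 2)/(2*p^2 + p - 6)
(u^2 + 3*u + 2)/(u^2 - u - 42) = (u^2 + 3*u + 2)/(u^2 - u - 42)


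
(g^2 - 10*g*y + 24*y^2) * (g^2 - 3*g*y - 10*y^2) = g^4 - 13*g^3*y + 44*g^2*y^2 + 28*g*y^3 - 240*y^4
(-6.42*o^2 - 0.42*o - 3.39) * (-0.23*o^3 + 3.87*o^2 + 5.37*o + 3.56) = 1.4766*o^5 - 24.7488*o^4 - 35.3211*o^3 - 38.2299*o^2 - 19.6995*o - 12.0684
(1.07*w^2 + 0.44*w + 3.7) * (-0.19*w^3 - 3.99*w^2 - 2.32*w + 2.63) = -0.2033*w^5 - 4.3529*w^4 - 4.941*w^3 - 12.9697*w^2 - 7.4268*w + 9.731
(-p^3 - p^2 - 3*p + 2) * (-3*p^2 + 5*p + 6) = 3*p^5 - 2*p^4 - 2*p^3 - 27*p^2 - 8*p + 12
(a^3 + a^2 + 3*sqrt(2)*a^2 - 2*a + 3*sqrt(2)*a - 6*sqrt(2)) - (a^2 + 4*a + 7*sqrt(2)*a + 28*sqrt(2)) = a^3 + 3*sqrt(2)*a^2 - 6*a - 4*sqrt(2)*a - 34*sqrt(2)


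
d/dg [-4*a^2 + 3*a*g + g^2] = 3*a + 2*g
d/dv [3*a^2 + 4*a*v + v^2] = 4*a + 2*v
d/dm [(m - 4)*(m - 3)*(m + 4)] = 3*m^2 - 6*m - 16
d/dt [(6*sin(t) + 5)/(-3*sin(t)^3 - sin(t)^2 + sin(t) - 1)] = (36*sin(t)^3 + 51*sin(t)^2 + 10*sin(t) - 11)*cos(t)/(3*sin(t)^3 + sin(t)^2 - sin(t) + 1)^2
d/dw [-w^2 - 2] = -2*w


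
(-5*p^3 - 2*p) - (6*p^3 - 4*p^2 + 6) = -11*p^3 + 4*p^2 - 2*p - 6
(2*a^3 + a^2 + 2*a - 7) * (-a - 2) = -2*a^4 - 5*a^3 - 4*a^2 + 3*a + 14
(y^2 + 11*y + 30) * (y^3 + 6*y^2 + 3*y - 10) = y^5 + 17*y^4 + 99*y^3 + 203*y^2 - 20*y - 300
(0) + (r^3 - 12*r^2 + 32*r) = r^3 - 12*r^2 + 32*r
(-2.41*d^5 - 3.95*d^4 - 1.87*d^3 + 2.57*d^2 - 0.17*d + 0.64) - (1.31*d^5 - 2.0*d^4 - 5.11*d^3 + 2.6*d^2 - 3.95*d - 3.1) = -3.72*d^5 - 1.95*d^4 + 3.24*d^3 - 0.0300000000000002*d^2 + 3.78*d + 3.74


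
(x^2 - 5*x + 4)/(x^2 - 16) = (x - 1)/(x + 4)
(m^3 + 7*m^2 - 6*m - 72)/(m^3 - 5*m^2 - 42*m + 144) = (m + 4)/(m - 8)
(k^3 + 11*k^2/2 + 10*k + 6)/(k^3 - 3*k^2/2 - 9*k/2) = (k^2 + 4*k + 4)/(k*(k - 3))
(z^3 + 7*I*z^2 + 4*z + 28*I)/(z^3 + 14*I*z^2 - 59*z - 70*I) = (z - 2*I)/(z + 5*I)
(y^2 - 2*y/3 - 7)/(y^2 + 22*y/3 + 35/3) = (y - 3)/(y + 5)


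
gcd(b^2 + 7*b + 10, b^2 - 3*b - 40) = b + 5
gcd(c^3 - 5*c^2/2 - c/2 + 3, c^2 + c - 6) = c - 2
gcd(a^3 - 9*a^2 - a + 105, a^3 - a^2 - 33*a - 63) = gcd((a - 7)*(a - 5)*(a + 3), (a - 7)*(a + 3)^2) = a^2 - 4*a - 21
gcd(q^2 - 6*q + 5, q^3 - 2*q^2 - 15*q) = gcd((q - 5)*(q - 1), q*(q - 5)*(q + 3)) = q - 5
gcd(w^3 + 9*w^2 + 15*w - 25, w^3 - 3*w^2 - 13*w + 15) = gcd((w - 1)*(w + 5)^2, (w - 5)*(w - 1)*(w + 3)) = w - 1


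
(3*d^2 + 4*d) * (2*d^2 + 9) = 6*d^4 + 8*d^3 + 27*d^2 + 36*d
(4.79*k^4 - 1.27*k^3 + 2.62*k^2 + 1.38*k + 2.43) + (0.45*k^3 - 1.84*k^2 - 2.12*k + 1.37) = 4.79*k^4 - 0.82*k^3 + 0.78*k^2 - 0.74*k + 3.8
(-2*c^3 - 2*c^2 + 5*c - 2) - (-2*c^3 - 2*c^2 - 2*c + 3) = 7*c - 5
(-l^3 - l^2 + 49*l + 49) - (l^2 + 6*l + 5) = -l^3 - 2*l^2 + 43*l + 44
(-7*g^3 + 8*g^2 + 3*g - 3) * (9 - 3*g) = 21*g^4 - 87*g^3 + 63*g^2 + 36*g - 27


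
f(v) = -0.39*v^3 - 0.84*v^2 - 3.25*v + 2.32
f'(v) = -1.17*v^2 - 1.68*v - 3.25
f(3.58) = -37.98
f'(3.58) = -24.26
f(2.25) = -13.69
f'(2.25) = -12.95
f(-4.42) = 33.95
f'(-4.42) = -18.68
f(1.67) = -7.27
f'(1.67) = -9.32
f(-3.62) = 21.58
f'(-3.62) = -12.50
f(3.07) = -26.86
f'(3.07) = -19.43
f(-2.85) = 13.79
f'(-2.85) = -7.97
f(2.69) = -20.09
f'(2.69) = -16.24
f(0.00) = 2.32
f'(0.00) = -3.25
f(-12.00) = 594.28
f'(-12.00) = -151.57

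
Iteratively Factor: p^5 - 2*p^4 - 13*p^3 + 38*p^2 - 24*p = (p)*(p^4 - 2*p^3 - 13*p^2 + 38*p - 24) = p*(p - 3)*(p^3 + p^2 - 10*p + 8) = p*(p - 3)*(p - 1)*(p^2 + 2*p - 8) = p*(p - 3)*(p - 2)*(p - 1)*(p + 4)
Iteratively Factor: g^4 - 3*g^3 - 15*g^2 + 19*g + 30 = (g + 1)*(g^3 - 4*g^2 - 11*g + 30) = (g + 1)*(g + 3)*(g^2 - 7*g + 10) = (g - 5)*(g + 1)*(g + 3)*(g - 2)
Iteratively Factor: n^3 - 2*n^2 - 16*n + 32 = (n - 4)*(n^2 + 2*n - 8) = (n - 4)*(n + 4)*(n - 2)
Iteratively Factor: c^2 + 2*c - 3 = (c + 3)*(c - 1)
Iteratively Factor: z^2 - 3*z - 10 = (z + 2)*(z - 5)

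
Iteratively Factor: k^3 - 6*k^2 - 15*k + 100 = (k - 5)*(k^2 - k - 20) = (k - 5)^2*(k + 4)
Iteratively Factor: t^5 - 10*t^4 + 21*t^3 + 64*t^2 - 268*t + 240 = (t - 2)*(t^4 - 8*t^3 + 5*t^2 + 74*t - 120) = (t - 2)^2*(t^3 - 6*t^2 - 7*t + 60) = (t - 4)*(t - 2)^2*(t^2 - 2*t - 15) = (t - 5)*(t - 4)*(t - 2)^2*(t + 3)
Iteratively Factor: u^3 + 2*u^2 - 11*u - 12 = (u + 4)*(u^2 - 2*u - 3) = (u + 1)*(u + 4)*(u - 3)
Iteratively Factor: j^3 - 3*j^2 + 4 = (j - 2)*(j^2 - j - 2) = (j - 2)*(j + 1)*(j - 2)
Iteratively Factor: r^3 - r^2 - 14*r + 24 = (r - 2)*(r^2 + r - 12) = (r - 3)*(r - 2)*(r + 4)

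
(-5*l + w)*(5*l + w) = -25*l^2 + w^2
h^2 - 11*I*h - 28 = (h - 7*I)*(h - 4*I)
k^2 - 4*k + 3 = (k - 3)*(k - 1)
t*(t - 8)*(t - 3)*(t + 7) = t^4 - 4*t^3 - 53*t^2 + 168*t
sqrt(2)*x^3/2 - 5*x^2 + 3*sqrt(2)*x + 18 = (x - 3*sqrt(2))^2*(sqrt(2)*x/2 + 1)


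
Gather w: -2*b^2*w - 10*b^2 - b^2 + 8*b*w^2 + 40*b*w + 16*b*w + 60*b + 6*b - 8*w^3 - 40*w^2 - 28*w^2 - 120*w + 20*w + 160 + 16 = -11*b^2 + 66*b - 8*w^3 + w^2*(8*b - 68) + w*(-2*b^2 + 56*b - 100) + 176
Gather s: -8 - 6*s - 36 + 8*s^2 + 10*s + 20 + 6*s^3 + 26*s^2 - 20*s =6*s^3 + 34*s^2 - 16*s - 24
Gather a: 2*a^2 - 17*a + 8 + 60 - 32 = 2*a^2 - 17*a + 36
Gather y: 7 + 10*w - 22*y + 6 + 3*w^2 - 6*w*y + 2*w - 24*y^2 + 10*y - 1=3*w^2 + 12*w - 24*y^2 + y*(-6*w - 12) + 12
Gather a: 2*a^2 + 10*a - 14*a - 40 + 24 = 2*a^2 - 4*a - 16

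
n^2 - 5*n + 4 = (n - 4)*(n - 1)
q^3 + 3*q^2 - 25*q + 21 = (q - 3)*(q - 1)*(q + 7)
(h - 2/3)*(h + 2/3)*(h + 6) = h^3 + 6*h^2 - 4*h/9 - 8/3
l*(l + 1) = l^2 + l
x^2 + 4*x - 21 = (x - 3)*(x + 7)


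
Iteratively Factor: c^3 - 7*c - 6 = (c + 2)*(c^2 - 2*c - 3) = (c - 3)*(c + 2)*(c + 1)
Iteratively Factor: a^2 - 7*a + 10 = (a - 5)*(a - 2)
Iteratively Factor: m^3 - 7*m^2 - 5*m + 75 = (m + 3)*(m^2 - 10*m + 25) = (m - 5)*(m + 3)*(m - 5)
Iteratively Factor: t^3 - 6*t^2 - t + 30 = (t - 5)*(t^2 - t - 6) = (t - 5)*(t + 2)*(t - 3)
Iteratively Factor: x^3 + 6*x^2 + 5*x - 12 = (x - 1)*(x^2 + 7*x + 12) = (x - 1)*(x + 3)*(x + 4)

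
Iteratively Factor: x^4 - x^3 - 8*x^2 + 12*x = (x - 2)*(x^3 + x^2 - 6*x) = (x - 2)*(x + 3)*(x^2 - 2*x) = (x - 2)^2*(x + 3)*(x)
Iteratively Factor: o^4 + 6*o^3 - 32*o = (o - 2)*(o^3 + 8*o^2 + 16*o) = (o - 2)*(o + 4)*(o^2 + 4*o) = o*(o - 2)*(o + 4)*(o + 4)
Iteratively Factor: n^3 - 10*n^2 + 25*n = (n)*(n^2 - 10*n + 25) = n*(n - 5)*(n - 5)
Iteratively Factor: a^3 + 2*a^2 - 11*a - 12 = (a - 3)*(a^2 + 5*a + 4) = (a - 3)*(a + 1)*(a + 4)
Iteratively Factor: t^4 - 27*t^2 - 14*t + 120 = (t + 4)*(t^3 - 4*t^2 - 11*t + 30) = (t - 2)*(t + 4)*(t^2 - 2*t - 15) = (t - 5)*(t - 2)*(t + 4)*(t + 3)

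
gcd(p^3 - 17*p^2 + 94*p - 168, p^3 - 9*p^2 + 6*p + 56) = p^2 - 11*p + 28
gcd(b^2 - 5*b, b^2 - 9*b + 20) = b - 5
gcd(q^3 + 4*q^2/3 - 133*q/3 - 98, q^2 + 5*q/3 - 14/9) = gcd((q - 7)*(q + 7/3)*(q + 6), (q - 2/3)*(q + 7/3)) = q + 7/3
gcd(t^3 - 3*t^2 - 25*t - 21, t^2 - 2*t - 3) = t + 1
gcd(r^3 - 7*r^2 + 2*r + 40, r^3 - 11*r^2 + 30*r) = r - 5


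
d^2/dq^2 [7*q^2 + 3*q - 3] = 14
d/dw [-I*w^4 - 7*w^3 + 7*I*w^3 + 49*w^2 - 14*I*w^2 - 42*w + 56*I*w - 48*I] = -4*I*w^3 + w^2*(-21 + 21*I) + w*(98 - 28*I) - 42 + 56*I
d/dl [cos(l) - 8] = -sin(l)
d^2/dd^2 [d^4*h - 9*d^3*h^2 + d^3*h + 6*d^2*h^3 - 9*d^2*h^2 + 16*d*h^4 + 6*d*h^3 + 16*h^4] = 6*h*(2*d^2 - 9*d*h + d + 2*h^2 - 3*h)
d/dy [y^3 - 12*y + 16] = 3*y^2 - 12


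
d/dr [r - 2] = 1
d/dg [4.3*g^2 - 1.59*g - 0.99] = 8.6*g - 1.59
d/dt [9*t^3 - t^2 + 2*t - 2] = 27*t^2 - 2*t + 2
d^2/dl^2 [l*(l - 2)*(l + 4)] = 6*l + 4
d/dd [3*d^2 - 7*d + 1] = 6*d - 7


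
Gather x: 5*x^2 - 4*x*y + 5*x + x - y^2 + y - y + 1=5*x^2 + x*(6 - 4*y) - y^2 + 1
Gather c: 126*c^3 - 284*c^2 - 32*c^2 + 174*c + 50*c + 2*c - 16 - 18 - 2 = 126*c^3 - 316*c^2 + 226*c - 36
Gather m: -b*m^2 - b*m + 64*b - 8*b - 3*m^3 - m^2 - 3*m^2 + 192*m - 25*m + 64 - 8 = 56*b - 3*m^3 + m^2*(-b - 4) + m*(167 - b) + 56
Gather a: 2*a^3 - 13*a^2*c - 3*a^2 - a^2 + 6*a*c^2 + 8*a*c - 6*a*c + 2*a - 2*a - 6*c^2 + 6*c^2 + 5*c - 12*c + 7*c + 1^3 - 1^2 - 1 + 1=2*a^3 + a^2*(-13*c - 4) + a*(6*c^2 + 2*c)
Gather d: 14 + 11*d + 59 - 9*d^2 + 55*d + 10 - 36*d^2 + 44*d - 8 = -45*d^2 + 110*d + 75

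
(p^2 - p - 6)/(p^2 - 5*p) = (p^2 - p - 6)/(p*(p - 5))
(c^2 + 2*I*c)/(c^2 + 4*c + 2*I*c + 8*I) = c/(c + 4)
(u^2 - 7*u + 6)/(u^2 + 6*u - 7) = (u - 6)/(u + 7)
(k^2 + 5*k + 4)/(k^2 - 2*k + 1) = (k^2 + 5*k + 4)/(k^2 - 2*k + 1)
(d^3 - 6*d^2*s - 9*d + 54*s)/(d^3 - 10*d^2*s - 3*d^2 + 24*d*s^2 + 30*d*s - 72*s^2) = (-d - 3)/(-d + 4*s)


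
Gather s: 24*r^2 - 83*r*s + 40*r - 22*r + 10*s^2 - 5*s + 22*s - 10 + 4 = 24*r^2 + 18*r + 10*s^2 + s*(17 - 83*r) - 6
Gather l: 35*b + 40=35*b + 40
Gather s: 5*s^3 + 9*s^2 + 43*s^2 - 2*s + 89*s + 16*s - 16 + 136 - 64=5*s^3 + 52*s^2 + 103*s + 56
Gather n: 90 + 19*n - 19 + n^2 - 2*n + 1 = n^2 + 17*n + 72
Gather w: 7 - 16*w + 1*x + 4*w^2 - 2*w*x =4*w^2 + w*(-2*x - 16) + x + 7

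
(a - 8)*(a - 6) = a^2 - 14*a + 48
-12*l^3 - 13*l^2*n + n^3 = (-4*l + n)*(l + n)*(3*l + n)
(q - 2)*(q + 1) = q^2 - q - 2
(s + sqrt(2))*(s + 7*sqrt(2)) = s^2 + 8*sqrt(2)*s + 14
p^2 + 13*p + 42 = (p + 6)*(p + 7)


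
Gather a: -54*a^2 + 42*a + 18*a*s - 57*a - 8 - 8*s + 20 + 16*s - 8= -54*a^2 + a*(18*s - 15) + 8*s + 4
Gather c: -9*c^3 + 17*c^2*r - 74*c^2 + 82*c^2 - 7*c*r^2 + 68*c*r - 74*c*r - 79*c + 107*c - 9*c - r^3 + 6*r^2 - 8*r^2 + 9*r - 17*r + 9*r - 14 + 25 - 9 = -9*c^3 + c^2*(17*r + 8) + c*(-7*r^2 - 6*r + 19) - r^3 - 2*r^2 + r + 2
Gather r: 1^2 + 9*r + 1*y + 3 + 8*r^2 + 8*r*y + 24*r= 8*r^2 + r*(8*y + 33) + y + 4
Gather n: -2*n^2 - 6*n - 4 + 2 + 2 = -2*n^2 - 6*n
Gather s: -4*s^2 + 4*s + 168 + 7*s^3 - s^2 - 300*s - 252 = 7*s^3 - 5*s^2 - 296*s - 84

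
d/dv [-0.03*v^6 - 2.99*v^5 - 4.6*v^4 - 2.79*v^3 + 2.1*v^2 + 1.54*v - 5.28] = -0.18*v^5 - 14.95*v^4 - 18.4*v^3 - 8.37*v^2 + 4.2*v + 1.54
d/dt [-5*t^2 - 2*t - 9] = -10*t - 2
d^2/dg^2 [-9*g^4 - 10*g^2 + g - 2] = -108*g^2 - 20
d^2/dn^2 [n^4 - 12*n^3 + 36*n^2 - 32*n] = 12*n^2 - 72*n + 72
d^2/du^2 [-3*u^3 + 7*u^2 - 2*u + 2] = 14 - 18*u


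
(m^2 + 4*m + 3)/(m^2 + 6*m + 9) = (m + 1)/(m + 3)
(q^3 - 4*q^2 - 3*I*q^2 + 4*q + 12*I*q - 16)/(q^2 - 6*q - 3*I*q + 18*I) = (q^3 - q^2*(4 + 3*I) + 4*q*(1 + 3*I) - 16)/(q^2 - 3*q*(2 + I) + 18*I)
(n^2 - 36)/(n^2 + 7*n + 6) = (n - 6)/(n + 1)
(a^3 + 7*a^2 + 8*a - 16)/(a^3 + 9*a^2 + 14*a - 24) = (a + 4)/(a + 6)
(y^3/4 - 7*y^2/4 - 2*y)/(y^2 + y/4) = (y^2 - 7*y - 8)/(4*y + 1)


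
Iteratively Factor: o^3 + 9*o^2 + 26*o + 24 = (o + 4)*(o^2 + 5*o + 6) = (o + 3)*(o + 4)*(o + 2)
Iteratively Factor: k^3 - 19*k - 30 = (k + 2)*(k^2 - 2*k - 15) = (k + 2)*(k + 3)*(k - 5)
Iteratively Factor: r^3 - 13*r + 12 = (r - 3)*(r^2 + 3*r - 4) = (r - 3)*(r - 1)*(r + 4)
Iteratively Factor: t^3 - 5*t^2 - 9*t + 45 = (t + 3)*(t^2 - 8*t + 15) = (t - 3)*(t + 3)*(t - 5)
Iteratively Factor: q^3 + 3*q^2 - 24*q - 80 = (q + 4)*(q^2 - q - 20) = (q + 4)^2*(q - 5)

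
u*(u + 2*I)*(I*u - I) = I*u^3 - 2*u^2 - I*u^2 + 2*u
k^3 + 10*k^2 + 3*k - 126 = (k - 3)*(k + 6)*(k + 7)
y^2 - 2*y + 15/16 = (y - 5/4)*(y - 3/4)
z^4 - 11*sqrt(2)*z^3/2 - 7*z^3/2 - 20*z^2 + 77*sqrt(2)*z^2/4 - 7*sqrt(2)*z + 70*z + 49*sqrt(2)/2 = (z - 7/2)*(z - 7*sqrt(2))*(z + sqrt(2)/2)*(z + sqrt(2))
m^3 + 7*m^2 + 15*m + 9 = (m + 1)*(m + 3)^2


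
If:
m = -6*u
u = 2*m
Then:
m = 0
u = 0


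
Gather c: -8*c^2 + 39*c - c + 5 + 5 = -8*c^2 + 38*c + 10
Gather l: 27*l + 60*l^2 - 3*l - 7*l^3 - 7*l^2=-7*l^3 + 53*l^2 + 24*l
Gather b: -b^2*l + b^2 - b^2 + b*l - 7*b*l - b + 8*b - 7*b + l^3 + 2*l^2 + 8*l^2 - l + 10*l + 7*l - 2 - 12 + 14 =-b^2*l - 6*b*l + l^3 + 10*l^2 + 16*l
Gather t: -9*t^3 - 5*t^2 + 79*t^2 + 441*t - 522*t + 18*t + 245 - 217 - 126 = -9*t^3 + 74*t^2 - 63*t - 98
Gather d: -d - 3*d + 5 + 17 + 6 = 28 - 4*d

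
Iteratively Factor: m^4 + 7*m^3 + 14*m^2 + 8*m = (m + 2)*(m^3 + 5*m^2 + 4*m) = (m + 1)*(m + 2)*(m^2 + 4*m) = (m + 1)*(m + 2)*(m + 4)*(m)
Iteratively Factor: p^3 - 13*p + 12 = (p - 1)*(p^2 + p - 12) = (p - 3)*(p - 1)*(p + 4)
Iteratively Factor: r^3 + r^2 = (r + 1)*(r^2) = r*(r + 1)*(r)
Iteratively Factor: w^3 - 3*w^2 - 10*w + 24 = (w - 4)*(w^2 + w - 6) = (w - 4)*(w + 3)*(w - 2)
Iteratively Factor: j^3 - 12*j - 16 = (j - 4)*(j^2 + 4*j + 4) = (j - 4)*(j + 2)*(j + 2)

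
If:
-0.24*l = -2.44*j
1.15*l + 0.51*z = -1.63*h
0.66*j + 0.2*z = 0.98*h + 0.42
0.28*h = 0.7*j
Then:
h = -0.13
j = -0.05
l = -0.54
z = 1.63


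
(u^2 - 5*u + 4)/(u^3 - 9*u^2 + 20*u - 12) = (u - 4)/(u^2 - 8*u + 12)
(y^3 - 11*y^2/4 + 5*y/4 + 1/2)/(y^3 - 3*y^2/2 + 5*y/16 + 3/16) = 4*(y - 2)/(4*y - 3)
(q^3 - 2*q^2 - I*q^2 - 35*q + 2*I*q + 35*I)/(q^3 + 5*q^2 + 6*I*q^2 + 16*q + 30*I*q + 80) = (q^2 - q*(7 + I) + 7*I)/(q^2 + 6*I*q + 16)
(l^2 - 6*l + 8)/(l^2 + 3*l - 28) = (l - 2)/(l + 7)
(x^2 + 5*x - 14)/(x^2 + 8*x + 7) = (x - 2)/(x + 1)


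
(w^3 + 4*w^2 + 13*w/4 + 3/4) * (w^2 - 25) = w^5 + 4*w^4 - 87*w^3/4 - 397*w^2/4 - 325*w/4 - 75/4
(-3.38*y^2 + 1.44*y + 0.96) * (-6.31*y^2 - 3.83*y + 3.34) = 21.3278*y^4 + 3.859*y^3 - 22.862*y^2 + 1.1328*y + 3.2064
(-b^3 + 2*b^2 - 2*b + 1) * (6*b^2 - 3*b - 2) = -6*b^5 + 15*b^4 - 16*b^3 + 8*b^2 + b - 2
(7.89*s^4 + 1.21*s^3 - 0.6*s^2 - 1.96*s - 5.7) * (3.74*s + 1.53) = 29.5086*s^5 + 16.5971*s^4 - 0.3927*s^3 - 8.2484*s^2 - 24.3168*s - 8.721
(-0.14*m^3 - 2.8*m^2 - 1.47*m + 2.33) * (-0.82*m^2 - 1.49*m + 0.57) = 0.1148*m^5 + 2.5046*m^4 + 5.2976*m^3 - 1.3163*m^2 - 4.3096*m + 1.3281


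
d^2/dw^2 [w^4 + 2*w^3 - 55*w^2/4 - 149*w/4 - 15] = 12*w^2 + 12*w - 55/2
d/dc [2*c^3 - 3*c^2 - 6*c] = 6*c^2 - 6*c - 6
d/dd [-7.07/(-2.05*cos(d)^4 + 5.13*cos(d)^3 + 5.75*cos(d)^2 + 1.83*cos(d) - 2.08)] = (57.974*cos(d)^3 - 108.8073*cos(d)^2 - 81.305*cos(d) - 12.9381)*sin(d)/(-2.05*cos(d)^4 + 5.13*cos(d)^3 + 5.75*cos(d)^2 + 1.83*cos(d) - 2.08)^2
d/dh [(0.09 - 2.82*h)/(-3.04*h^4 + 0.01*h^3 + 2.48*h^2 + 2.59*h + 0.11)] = (-25.7184*h^4 + 1.1508*h^3 + 6.9909*h^2 - 0.4464*h - 0.5433)/(9.2416*h^8 - 0.0608*h^7 - 15.0783*h^6 - 15.6976*h^5 + 5.5334*h^4 + 12.8486*h^3 + 7.2537*h^2 + 0.5698*h + 0.0121)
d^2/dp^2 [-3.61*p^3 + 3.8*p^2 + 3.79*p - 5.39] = 7.6 - 21.66*p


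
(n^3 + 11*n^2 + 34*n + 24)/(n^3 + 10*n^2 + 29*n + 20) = (n + 6)/(n + 5)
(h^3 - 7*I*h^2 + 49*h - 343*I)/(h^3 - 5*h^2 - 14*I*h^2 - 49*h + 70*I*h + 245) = (h + 7*I)/(h - 5)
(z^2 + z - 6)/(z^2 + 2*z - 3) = (z - 2)/(z - 1)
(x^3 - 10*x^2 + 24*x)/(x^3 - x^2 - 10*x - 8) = x*(x - 6)/(x^2 + 3*x + 2)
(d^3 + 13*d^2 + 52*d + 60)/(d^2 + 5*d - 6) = (d^2 + 7*d + 10)/(d - 1)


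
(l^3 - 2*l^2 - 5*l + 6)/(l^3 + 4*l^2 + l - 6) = (l - 3)/(l + 3)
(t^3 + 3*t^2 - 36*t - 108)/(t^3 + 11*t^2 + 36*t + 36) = (t - 6)/(t + 2)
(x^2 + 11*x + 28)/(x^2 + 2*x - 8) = (x + 7)/(x - 2)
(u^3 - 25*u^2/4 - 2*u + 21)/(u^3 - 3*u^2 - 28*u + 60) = (u + 7/4)/(u + 5)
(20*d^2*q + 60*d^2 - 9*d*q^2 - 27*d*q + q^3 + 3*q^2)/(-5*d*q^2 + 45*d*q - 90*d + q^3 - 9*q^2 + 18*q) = (-4*d*q - 12*d + q^2 + 3*q)/(q^2 - 9*q + 18)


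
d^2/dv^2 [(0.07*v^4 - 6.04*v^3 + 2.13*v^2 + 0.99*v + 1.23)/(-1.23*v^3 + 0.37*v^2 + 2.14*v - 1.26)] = (-2.8421709430404e-14*v^7 - 1.33502000000001*v^6 + 86.7226620000001*v^5 - 167.323758*v^4 + 117.034886*v^3 - 68.182218*v^2 + 60.359436*v - 24.514716)/(1.860867*v^9 - 1.679319*v^8 - 9.207657*v^7 + 11.511593*v^6 + 12.57927*v^5 - 24.465306*v^4 + 2.043908*v^3 + 15.548652*v^2 - 10.192392*v + 2.000376)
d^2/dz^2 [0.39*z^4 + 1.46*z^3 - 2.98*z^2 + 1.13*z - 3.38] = 4.68*z^2 + 8.76*z - 5.96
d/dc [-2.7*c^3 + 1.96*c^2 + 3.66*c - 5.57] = -8.1*c^2 + 3.92*c + 3.66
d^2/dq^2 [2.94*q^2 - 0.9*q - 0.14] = 5.88000000000000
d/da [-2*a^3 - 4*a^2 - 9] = 2*a*(-3*a - 4)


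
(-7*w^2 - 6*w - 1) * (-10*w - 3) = 70*w^3 + 81*w^2 + 28*w + 3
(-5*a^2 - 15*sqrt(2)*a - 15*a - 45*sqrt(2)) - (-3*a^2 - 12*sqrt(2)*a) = -2*a^2 - 15*a - 3*sqrt(2)*a - 45*sqrt(2)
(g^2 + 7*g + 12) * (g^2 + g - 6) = g^4 + 8*g^3 + 13*g^2 - 30*g - 72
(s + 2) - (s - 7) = 9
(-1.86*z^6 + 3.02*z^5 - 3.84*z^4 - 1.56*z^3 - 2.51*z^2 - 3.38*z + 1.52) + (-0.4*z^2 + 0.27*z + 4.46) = -1.86*z^6 + 3.02*z^5 - 3.84*z^4 - 1.56*z^3 - 2.91*z^2 - 3.11*z + 5.98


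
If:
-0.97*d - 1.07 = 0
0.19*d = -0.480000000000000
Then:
No Solution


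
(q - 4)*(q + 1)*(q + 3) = q^3 - 13*q - 12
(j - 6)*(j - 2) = j^2 - 8*j + 12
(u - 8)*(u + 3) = u^2 - 5*u - 24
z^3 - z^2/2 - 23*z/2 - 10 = (z - 4)*(z + 1)*(z + 5/2)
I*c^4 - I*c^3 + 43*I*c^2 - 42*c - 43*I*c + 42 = (c - 7*I)*(c + I)*(c + 6*I)*(I*c - I)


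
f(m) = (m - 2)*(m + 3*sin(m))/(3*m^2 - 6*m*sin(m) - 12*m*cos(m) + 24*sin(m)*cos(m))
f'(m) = (m - 2)*(m + 3*sin(m))*(-12*m*sin(m) + 6*m*cos(m) - 6*m + 24*sin(m)^2 + 6*sin(m) - 24*cos(m)^2 + 12*cos(m))/(3*m^2 - 6*m*sin(m) - 12*m*cos(m) + 24*sin(m)*cos(m))^2 + (m - 2)*(3*cos(m) + 1)/(3*m^2 - 6*m*sin(m) - 12*m*cos(m) + 24*sin(m)*cos(m)) + (m + 3*sin(m))/(3*m^2 - 6*m*sin(m) - 12*m*cos(m) + 24*sin(m)*cos(m))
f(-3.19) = -1.99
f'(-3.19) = 0.21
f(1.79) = 0.77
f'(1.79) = 1.77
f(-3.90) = 0.69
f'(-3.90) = 3.23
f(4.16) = 0.03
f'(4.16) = 0.00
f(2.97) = 0.06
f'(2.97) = -0.06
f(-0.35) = -0.78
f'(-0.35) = 0.52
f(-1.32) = -3.28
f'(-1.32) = 9.08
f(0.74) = -0.86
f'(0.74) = -1.08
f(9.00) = 0.23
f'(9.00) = -0.13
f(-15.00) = 0.59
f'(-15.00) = 0.04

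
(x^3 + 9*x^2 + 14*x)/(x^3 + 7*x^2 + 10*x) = (x + 7)/(x + 5)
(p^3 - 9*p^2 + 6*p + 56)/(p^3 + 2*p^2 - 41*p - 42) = (p^3 - 9*p^2 + 6*p + 56)/(p^3 + 2*p^2 - 41*p - 42)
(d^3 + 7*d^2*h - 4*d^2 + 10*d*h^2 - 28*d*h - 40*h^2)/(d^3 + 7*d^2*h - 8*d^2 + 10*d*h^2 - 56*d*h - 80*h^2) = (d - 4)/(d - 8)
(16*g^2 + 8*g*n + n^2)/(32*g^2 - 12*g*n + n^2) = (16*g^2 + 8*g*n + n^2)/(32*g^2 - 12*g*n + n^2)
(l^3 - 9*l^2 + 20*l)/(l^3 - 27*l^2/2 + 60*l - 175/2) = 2*l*(l - 4)/(2*l^2 - 17*l + 35)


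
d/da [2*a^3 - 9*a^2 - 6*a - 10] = 6*a^2 - 18*a - 6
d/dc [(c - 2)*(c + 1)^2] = 3*c^2 - 3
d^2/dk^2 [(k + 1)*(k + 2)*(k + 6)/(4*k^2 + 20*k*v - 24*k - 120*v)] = ((k + 1)*(k + 2)*(k + 6)*(2*k + 5*v - 6)^2 + 3*(k + 3)*(k^2 + 5*k*v - 6*k - 30*v)^2 - (k^2 + 5*k*v - 6*k - 30*v)*((k + 1)*(k + 2)*(k + 6) + (k + 1)*(k + 2)*(2*k + 5*v - 6) + (k + 1)*(k + 6)*(2*k + 5*v - 6) + (k + 2)*(k + 6)*(2*k + 5*v - 6)))/(2*(k^2 + 5*k*v - 6*k - 30*v)^3)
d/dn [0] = 0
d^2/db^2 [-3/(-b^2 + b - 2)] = 6*(-b^2 + b + (2*b - 1)^2 - 2)/(b^2 - b + 2)^3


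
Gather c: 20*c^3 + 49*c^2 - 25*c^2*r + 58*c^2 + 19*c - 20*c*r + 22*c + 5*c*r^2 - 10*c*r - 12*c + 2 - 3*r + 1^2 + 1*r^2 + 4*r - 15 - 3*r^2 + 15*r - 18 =20*c^3 + c^2*(107 - 25*r) + c*(5*r^2 - 30*r + 29) - 2*r^2 + 16*r - 30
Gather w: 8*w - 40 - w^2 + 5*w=-w^2 + 13*w - 40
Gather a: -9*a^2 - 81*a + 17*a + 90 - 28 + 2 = -9*a^2 - 64*a + 64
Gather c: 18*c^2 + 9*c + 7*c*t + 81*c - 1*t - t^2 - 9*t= 18*c^2 + c*(7*t + 90) - t^2 - 10*t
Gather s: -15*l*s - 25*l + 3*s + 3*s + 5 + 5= -25*l + s*(6 - 15*l) + 10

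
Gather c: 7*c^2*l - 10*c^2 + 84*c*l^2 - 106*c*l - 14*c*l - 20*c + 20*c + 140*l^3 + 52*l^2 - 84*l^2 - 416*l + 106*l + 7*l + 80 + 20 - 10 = c^2*(7*l - 10) + c*(84*l^2 - 120*l) + 140*l^3 - 32*l^2 - 303*l + 90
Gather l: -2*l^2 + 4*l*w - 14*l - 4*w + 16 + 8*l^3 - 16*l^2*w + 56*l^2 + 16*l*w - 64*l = 8*l^3 + l^2*(54 - 16*w) + l*(20*w - 78) - 4*w + 16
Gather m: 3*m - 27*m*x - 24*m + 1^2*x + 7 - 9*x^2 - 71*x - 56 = m*(-27*x - 21) - 9*x^2 - 70*x - 49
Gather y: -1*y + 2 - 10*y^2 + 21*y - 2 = -10*y^2 + 20*y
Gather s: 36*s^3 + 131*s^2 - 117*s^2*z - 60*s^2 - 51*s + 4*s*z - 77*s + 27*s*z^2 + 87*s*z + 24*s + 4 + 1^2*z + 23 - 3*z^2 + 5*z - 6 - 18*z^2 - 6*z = 36*s^3 + s^2*(71 - 117*z) + s*(27*z^2 + 91*z - 104) - 21*z^2 + 21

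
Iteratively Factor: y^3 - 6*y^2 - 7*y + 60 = (y + 3)*(y^2 - 9*y + 20) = (y - 5)*(y + 3)*(y - 4)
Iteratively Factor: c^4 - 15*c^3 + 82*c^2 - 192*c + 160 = (c - 4)*(c^3 - 11*c^2 + 38*c - 40) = (c - 5)*(c - 4)*(c^2 - 6*c + 8) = (c - 5)*(c - 4)*(c - 2)*(c - 4)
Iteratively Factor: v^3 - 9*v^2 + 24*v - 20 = (v - 2)*(v^2 - 7*v + 10) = (v - 2)^2*(v - 5)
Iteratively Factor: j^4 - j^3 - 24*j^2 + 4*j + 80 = (j + 2)*(j^3 - 3*j^2 - 18*j + 40) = (j + 2)*(j + 4)*(j^2 - 7*j + 10) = (j - 5)*(j + 2)*(j + 4)*(j - 2)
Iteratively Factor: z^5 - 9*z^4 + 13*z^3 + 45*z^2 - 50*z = (z - 5)*(z^4 - 4*z^3 - 7*z^2 + 10*z) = (z - 5)*(z + 2)*(z^3 - 6*z^2 + 5*z) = z*(z - 5)*(z + 2)*(z^2 - 6*z + 5) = z*(z - 5)^2*(z + 2)*(z - 1)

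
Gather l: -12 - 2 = -14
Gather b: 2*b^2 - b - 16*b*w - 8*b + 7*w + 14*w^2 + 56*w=2*b^2 + b*(-16*w - 9) + 14*w^2 + 63*w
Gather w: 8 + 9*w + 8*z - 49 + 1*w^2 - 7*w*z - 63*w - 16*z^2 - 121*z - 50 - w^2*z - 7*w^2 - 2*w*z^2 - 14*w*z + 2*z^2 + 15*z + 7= w^2*(-z - 6) + w*(-2*z^2 - 21*z - 54) - 14*z^2 - 98*z - 84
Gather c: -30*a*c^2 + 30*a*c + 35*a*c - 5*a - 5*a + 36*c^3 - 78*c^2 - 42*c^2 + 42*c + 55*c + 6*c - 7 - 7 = -10*a + 36*c^3 + c^2*(-30*a - 120) + c*(65*a + 103) - 14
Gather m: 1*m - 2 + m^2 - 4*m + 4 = m^2 - 3*m + 2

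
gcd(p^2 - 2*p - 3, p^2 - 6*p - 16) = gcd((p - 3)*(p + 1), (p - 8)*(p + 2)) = 1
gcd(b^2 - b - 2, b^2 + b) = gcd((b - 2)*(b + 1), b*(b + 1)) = b + 1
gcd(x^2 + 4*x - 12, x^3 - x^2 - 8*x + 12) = x - 2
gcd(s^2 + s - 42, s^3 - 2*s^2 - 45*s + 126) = s^2 + s - 42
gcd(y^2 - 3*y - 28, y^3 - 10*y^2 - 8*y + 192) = y + 4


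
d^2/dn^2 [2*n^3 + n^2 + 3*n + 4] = 12*n + 2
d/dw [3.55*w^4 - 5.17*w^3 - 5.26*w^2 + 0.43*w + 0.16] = 14.2*w^3 - 15.51*w^2 - 10.52*w + 0.43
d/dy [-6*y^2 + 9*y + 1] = 9 - 12*y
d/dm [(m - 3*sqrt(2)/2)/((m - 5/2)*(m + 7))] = (-4*m^2 + 12*sqrt(2)*m - 70 + 27*sqrt(2))/(4*m^4 + 36*m^3 - 59*m^2 - 630*m + 1225)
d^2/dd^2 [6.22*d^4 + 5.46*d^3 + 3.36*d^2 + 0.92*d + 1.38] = 74.64*d^2 + 32.76*d + 6.72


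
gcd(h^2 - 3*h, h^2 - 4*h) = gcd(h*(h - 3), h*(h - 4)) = h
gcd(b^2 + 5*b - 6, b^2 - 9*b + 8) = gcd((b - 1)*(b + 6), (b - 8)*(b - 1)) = b - 1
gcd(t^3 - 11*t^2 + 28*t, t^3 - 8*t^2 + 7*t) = t^2 - 7*t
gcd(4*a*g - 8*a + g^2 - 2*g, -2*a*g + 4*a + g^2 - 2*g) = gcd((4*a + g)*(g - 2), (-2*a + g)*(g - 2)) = g - 2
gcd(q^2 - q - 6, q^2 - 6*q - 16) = q + 2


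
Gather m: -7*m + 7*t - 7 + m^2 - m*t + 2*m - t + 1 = m^2 + m*(-t - 5) + 6*t - 6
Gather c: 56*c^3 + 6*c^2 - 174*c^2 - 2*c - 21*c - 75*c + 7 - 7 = 56*c^3 - 168*c^2 - 98*c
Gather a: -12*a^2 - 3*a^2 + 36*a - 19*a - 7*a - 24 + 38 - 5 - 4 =-15*a^2 + 10*a + 5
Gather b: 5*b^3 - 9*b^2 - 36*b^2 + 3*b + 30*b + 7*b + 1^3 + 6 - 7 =5*b^3 - 45*b^2 + 40*b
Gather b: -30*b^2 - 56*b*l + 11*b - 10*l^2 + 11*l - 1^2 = -30*b^2 + b*(11 - 56*l) - 10*l^2 + 11*l - 1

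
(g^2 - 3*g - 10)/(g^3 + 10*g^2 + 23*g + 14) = (g - 5)/(g^2 + 8*g + 7)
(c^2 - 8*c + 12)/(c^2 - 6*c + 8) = (c - 6)/(c - 4)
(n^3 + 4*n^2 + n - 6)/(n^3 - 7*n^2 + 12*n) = (n^3 + 4*n^2 + n - 6)/(n*(n^2 - 7*n + 12))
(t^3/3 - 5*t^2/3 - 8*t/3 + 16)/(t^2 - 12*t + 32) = (t^2 - t - 12)/(3*(t - 8))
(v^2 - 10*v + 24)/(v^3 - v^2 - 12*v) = (v - 6)/(v*(v + 3))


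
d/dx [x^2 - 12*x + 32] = 2*x - 12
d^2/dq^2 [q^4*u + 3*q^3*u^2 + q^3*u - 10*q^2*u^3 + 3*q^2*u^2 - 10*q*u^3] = 2*u*(6*q^2 + 9*q*u + 3*q - 10*u^2 + 3*u)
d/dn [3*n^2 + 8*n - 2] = 6*n + 8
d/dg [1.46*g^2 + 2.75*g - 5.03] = 2.92*g + 2.75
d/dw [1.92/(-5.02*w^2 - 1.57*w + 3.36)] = (19.2768*w + 3.0144)/(5.02*w^2 + 1.57*w - 3.36)^2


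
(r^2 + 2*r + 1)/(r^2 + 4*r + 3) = (r + 1)/(r + 3)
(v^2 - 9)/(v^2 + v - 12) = (v + 3)/(v + 4)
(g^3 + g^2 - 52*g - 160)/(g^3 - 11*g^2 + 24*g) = (g^2 + 9*g + 20)/(g*(g - 3))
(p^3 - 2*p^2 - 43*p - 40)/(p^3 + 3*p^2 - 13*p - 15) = (p - 8)/(p - 3)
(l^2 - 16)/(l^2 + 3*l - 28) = (l + 4)/(l + 7)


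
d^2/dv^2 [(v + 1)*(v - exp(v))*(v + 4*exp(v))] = 3*v^2*exp(v) - 16*v*exp(2*v) + 15*v*exp(v) + 6*v - 32*exp(2*v) + 12*exp(v) + 2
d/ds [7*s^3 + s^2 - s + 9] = 21*s^2 + 2*s - 1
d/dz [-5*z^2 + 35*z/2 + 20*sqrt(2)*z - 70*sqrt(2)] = -10*z + 35/2 + 20*sqrt(2)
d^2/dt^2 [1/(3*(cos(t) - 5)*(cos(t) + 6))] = (-4*sin(t)^4/3 + 41*sin(t)^2 - 35*cos(t)/4 - cos(3*t)/4 - 19)/((cos(t) - 5)^3*(cos(t) + 6)^3)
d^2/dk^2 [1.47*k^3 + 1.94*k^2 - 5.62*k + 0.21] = 8.82*k + 3.88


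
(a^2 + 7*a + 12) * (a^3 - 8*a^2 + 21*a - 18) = a^5 - a^4 - 23*a^3 + 33*a^2 + 126*a - 216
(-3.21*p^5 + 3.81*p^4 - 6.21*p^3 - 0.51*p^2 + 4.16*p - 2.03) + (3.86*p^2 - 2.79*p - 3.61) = -3.21*p^5 + 3.81*p^4 - 6.21*p^3 + 3.35*p^2 + 1.37*p - 5.64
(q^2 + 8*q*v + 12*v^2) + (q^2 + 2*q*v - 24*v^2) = 2*q^2 + 10*q*v - 12*v^2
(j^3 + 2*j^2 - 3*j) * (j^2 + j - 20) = j^5 + 3*j^4 - 21*j^3 - 43*j^2 + 60*j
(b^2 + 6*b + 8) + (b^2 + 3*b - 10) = 2*b^2 + 9*b - 2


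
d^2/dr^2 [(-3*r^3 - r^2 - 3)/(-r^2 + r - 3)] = 2*(-5*r^3 - 27*r^2 + 72*r + 3)/(r^6 - 3*r^5 + 12*r^4 - 19*r^3 + 36*r^2 - 27*r + 27)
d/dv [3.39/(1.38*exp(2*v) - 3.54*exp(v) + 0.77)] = (12.0006 - 9.3564*exp(v))*exp(v)/(1.38*exp(2*v) - 3.54*exp(v) + 0.77)^2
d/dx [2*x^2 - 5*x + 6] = 4*x - 5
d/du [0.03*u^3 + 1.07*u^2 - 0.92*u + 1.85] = 0.09*u^2 + 2.14*u - 0.92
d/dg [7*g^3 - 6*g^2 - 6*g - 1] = 21*g^2 - 12*g - 6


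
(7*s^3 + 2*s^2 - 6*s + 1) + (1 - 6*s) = 7*s^3 + 2*s^2 - 12*s + 2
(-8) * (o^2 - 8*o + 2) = -8*o^2 + 64*o - 16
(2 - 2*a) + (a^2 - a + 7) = a^2 - 3*a + 9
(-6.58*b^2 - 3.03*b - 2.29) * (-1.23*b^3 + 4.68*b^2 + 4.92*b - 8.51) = 8.0934*b^5 - 27.0675*b^4 - 43.7373*b^3 + 30.371*b^2 + 14.5185*b + 19.4879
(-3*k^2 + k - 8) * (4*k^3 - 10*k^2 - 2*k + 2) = -12*k^5 + 34*k^4 - 36*k^3 + 72*k^2 + 18*k - 16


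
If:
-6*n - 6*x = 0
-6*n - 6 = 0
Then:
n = -1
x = 1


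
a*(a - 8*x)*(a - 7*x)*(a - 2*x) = a^4 - 17*a^3*x + 86*a^2*x^2 - 112*a*x^3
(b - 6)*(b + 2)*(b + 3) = b^3 - b^2 - 24*b - 36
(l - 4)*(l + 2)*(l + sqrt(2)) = l^3 - 2*l^2 + sqrt(2)*l^2 - 8*l - 2*sqrt(2)*l - 8*sqrt(2)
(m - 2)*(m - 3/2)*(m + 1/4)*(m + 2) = m^4 - 5*m^3/4 - 35*m^2/8 + 5*m + 3/2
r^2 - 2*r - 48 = (r - 8)*(r + 6)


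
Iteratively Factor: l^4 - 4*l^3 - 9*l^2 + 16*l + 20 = (l - 5)*(l^3 + l^2 - 4*l - 4) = (l - 5)*(l + 2)*(l^2 - l - 2) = (l - 5)*(l - 2)*(l + 2)*(l + 1)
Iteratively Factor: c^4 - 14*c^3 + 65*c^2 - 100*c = (c - 5)*(c^3 - 9*c^2 + 20*c) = (c - 5)*(c - 4)*(c^2 - 5*c) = (c - 5)^2*(c - 4)*(c)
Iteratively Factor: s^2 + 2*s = (s + 2)*(s)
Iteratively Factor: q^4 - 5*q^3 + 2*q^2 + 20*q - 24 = (q - 2)*(q^3 - 3*q^2 - 4*q + 12) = (q - 2)^2*(q^2 - q - 6) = (q - 2)^2*(q + 2)*(q - 3)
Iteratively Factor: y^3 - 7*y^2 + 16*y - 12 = (y - 3)*(y^2 - 4*y + 4) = (y - 3)*(y - 2)*(y - 2)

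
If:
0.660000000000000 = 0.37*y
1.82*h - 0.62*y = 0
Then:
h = 0.61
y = 1.78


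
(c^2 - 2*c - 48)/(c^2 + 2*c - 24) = (c - 8)/(c - 4)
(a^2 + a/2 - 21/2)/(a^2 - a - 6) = (a + 7/2)/(a + 2)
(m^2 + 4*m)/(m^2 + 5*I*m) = (m + 4)/(m + 5*I)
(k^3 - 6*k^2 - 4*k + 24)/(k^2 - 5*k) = (k^3 - 6*k^2 - 4*k + 24)/(k*(k - 5))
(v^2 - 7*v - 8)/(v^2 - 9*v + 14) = (v^2 - 7*v - 8)/(v^2 - 9*v + 14)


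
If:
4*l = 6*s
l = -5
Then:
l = -5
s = -10/3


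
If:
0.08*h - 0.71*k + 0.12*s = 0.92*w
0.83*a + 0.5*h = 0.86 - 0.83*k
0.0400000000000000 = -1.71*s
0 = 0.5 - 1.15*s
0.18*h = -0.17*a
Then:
No Solution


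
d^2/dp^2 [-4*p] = 0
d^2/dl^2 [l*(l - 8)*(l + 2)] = 6*l - 12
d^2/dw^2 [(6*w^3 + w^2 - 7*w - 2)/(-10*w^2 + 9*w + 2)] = 8*(w^3 + 54*w^2 - 48*w + 18)/(1000*w^6 - 2700*w^5 + 1830*w^4 + 351*w^3 - 366*w^2 - 108*w - 8)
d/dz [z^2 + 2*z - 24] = 2*z + 2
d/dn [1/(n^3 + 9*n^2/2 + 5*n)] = 4*(-3*n^2 - 9*n - 5)/(n^2*(2*n^2 + 9*n + 10)^2)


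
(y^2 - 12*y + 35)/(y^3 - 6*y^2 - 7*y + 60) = (y - 7)/(y^2 - y - 12)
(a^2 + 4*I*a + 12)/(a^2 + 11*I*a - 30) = (a - 2*I)/(a + 5*I)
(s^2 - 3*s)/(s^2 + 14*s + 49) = s*(s - 3)/(s^2 + 14*s + 49)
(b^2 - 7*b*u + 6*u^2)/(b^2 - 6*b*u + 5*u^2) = (-b + 6*u)/(-b + 5*u)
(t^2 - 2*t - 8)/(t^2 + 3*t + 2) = (t - 4)/(t + 1)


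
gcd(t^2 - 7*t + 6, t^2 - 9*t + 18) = t - 6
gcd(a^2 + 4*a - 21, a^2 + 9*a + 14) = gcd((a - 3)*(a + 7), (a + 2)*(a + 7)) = a + 7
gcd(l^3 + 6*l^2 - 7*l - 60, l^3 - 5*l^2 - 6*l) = 1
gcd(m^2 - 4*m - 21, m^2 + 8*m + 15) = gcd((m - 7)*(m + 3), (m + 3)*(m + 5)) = m + 3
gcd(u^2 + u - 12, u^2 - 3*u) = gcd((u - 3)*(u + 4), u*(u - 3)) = u - 3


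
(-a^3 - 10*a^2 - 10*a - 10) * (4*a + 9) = -4*a^4 - 49*a^3 - 130*a^2 - 130*a - 90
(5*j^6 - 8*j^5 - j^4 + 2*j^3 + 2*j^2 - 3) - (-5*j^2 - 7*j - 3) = 5*j^6 - 8*j^5 - j^4 + 2*j^3 + 7*j^2 + 7*j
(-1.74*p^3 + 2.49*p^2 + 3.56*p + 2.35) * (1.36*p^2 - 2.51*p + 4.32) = -2.3664*p^5 + 7.7538*p^4 - 8.9251*p^3 + 5.0172*p^2 + 9.4807*p + 10.152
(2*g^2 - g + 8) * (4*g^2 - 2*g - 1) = 8*g^4 - 8*g^3 + 32*g^2 - 15*g - 8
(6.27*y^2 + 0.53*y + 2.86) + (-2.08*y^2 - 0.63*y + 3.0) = 4.19*y^2 - 0.1*y + 5.86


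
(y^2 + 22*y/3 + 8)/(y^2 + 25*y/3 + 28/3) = (y + 6)/(y + 7)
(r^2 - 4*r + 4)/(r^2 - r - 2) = (r - 2)/(r + 1)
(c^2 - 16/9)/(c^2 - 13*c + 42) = (c^2 - 16/9)/(c^2 - 13*c + 42)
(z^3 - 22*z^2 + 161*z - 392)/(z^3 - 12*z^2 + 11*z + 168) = (z - 7)/(z + 3)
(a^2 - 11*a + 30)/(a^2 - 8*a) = (a^2 - 11*a + 30)/(a*(a - 8))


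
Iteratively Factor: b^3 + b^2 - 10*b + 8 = (b + 4)*(b^2 - 3*b + 2) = (b - 2)*(b + 4)*(b - 1)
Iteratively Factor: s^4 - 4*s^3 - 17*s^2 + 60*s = (s)*(s^3 - 4*s^2 - 17*s + 60) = s*(s - 5)*(s^2 + s - 12) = s*(s - 5)*(s - 3)*(s + 4)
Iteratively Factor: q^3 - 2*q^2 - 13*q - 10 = (q + 1)*(q^2 - 3*q - 10) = (q + 1)*(q + 2)*(q - 5)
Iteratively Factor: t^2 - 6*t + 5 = (t - 5)*(t - 1)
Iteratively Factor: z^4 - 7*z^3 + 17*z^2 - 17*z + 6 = (z - 1)*(z^3 - 6*z^2 + 11*z - 6) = (z - 3)*(z - 1)*(z^2 - 3*z + 2) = (z - 3)*(z - 1)^2*(z - 2)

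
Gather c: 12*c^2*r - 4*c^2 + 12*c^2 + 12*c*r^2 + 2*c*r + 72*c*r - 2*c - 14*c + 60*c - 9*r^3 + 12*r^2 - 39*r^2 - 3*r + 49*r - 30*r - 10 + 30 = c^2*(12*r + 8) + c*(12*r^2 + 74*r + 44) - 9*r^3 - 27*r^2 + 16*r + 20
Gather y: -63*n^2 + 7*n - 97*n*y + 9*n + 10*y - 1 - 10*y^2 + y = -63*n^2 + 16*n - 10*y^2 + y*(11 - 97*n) - 1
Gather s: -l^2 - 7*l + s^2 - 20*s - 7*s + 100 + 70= -l^2 - 7*l + s^2 - 27*s + 170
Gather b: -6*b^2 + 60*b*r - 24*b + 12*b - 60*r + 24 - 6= -6*b^2 + b*(60*r - 12) - 60*r + 18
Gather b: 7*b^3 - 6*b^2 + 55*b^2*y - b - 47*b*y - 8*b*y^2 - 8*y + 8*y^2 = 7*b^3 + b^2*(55*y - 6) + b*(-8*y^2 - 47*y - 1) + 8*y^2 - 8*y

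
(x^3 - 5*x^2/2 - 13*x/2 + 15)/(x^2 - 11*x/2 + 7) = (2*x^2 - x - 15)/(2*x - 7)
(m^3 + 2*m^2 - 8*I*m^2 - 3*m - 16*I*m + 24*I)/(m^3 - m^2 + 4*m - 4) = (m^2 + m*(3 - 8*I) - 24*I)/(m^2 + 4)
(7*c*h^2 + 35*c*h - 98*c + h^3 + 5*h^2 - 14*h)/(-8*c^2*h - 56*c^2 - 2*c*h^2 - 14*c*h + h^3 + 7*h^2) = (-7*c*h + 14*c - h^2 + 2*h)/(8*c^2 + 2*c*h - h^2)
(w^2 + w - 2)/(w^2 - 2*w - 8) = (w - 1)/(w - 4)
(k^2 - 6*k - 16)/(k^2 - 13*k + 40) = (k + 2)/(k - 5)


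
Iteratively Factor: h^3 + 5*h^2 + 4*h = (h + 1)*(h^2 + 4*h) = h*(h + 1)*(h + 4)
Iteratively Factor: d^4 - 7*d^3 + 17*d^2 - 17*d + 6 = (d - 3)*(d^3 - 4*d^2 + 5*d - 2) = (d - 3)*(d - 1)*(d^2 - 3*d + 2) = (d - 3)*(d - 1)^2*(d - 2)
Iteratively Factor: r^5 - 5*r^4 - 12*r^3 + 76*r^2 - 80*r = (r - 2)*(r^4 - 3*r^3 - 18*r^2 + 40*r) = (r - 2)*(r + 4)*(r^3 - 7*r^2 + 10*r) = r*(r - 2)*(r + 4)*(r^2 - 7*r + 10) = r*(r - 5)*(r - 2)*(r + 4)*(r - 2)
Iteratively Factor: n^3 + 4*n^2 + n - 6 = (n + 2)*(n^2 + 2*n - 3) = (n + 2)*(n + 3)*(n - 1)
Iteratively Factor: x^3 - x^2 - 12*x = (x)*(x^2 - x - 12) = x*(x - 4)*(x + 3)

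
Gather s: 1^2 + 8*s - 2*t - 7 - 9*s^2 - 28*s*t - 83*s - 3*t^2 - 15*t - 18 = -9*s^2 + s*(-28*t - 75) - 3*t^2 - 17*t - 24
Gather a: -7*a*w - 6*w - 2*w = -7*a*w - 8*w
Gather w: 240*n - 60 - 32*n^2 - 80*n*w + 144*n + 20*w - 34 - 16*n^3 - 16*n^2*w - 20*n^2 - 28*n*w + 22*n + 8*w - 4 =-16*n^3 - 52*n^2 + 406*n + w*(-16*n^2 - 108*n + 28) - 98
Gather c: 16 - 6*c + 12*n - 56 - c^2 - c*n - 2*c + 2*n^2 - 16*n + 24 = -c^2 + c*(-n - 8) + 2*n^2 - 4*n - 16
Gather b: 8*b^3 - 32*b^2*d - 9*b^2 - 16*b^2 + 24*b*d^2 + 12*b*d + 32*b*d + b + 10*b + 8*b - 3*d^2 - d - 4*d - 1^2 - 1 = 8*b^3 + b^2*(-32*d - 25) + b*(24*d^2 + 44*d + 19) - 3*d^2 - 5*d - 2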